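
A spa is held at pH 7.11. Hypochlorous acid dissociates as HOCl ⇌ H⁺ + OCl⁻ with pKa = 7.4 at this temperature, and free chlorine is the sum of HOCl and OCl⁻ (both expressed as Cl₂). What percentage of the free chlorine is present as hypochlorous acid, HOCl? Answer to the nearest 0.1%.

66.1%

[OCl⁻]/[HOCl] = 10^(pH − pKa) = 10^(7.11 − 7.4) = 10^-0.29 = 0.5129.
Fraction as HOCl = 1 / (1 + 0.5129) = 0.661.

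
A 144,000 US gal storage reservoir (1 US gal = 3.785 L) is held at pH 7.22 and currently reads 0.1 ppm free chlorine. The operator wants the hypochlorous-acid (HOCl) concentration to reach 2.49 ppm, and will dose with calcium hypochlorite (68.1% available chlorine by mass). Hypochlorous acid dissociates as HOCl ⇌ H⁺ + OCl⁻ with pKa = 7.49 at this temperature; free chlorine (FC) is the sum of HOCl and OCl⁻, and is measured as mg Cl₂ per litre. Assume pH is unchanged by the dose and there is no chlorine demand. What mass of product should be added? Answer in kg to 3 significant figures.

Volume: 144,000 US gal × 3.785 L/gal = 545,040 L.
[OCl⁻]/[HOCl] = 10^(pH − pKa) = 10^(7.22 − 7.49) = 0.537; fraction as HOCl = 1/(1 + 0.537) = 0.6506.
Free chlorine required for 2.49 ppm HOCl: 2.49 / 0.6506 = 3.827 ppm.
FC to add: 3.827 − 0.1 = 3.727 mg/L as Cl₂.
Cl₂ equivalent: 3.727 mg/L × 545,040 L = 2031 g.
Product at 68.1% available Cl: 2031 / 0.681 = 2983 g.

2.98 kg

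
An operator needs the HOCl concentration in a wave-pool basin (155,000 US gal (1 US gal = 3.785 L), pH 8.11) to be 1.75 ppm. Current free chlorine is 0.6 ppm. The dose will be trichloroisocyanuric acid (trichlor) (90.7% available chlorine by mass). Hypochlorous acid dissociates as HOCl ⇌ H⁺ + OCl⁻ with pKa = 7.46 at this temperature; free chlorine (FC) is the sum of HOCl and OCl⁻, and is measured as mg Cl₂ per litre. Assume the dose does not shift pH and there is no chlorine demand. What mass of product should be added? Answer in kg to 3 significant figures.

5.80 kg

Volume: 155,000 US gal × 3.785 L/gal = 586,675 L.
[OCl⁻]/[HOCl] = 10^(pH − pKa) = 10^(8.11 − 7.46) = 4.467; fraction as HOCl = 1/(1 + 4.467) = 0.1829.
Free chlorine required for 1.75 ppm HOCl: 1.75 / 0.1829 = 9.567 ppm.
FC to add: 9.567 − 0.6 = 8.967 mg/L as Cl₂.
Cl₂ equivalent: 8.967 mg/L × 586,675 L = 5261 g.
Product at 90.7% available Cl: 5261 / 0.907 = 5800 g.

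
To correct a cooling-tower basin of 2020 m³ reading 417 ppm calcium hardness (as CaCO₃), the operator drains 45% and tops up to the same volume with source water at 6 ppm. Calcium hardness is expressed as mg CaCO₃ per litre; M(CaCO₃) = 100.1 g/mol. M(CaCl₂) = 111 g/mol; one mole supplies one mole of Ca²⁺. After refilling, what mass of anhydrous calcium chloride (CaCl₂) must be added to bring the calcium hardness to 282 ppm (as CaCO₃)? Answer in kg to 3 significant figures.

112 kg

Volume: 2020 m³ = 2,020,000 L.
After draining 45% and refilling: 417 × 0.55 + 6 × 0.45 = 232.05 ppm.
Deficit to target: 282 − 232.05 = 49.95 mg/L.
As CaCO₃: 49.95 mg/L × 2,020,000 L = 100,900 g; ÷ 100.1 = 1008 mol Ca²⁺.
Mass: 1008 × 111 = 111,900 g.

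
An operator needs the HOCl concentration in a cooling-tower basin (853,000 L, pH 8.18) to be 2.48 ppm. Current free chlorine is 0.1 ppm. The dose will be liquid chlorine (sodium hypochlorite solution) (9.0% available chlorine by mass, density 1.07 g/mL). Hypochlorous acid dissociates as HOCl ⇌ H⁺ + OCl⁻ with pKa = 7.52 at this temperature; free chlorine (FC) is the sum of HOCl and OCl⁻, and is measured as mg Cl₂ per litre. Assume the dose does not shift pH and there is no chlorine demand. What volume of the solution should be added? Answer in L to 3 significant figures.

121 L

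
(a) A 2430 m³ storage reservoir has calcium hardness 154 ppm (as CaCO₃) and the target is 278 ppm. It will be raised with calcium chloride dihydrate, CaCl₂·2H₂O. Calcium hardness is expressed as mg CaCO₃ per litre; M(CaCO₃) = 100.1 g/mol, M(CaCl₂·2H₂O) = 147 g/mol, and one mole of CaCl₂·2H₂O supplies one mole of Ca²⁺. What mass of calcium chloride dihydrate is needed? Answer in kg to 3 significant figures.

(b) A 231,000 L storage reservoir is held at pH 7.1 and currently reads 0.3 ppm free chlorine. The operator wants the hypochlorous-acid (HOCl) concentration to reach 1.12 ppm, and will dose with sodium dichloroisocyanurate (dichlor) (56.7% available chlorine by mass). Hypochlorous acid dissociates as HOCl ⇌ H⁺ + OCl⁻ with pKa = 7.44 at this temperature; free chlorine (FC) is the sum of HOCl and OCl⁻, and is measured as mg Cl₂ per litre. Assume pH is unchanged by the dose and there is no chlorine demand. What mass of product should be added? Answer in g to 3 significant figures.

(a) 442 kg; (b) 543 g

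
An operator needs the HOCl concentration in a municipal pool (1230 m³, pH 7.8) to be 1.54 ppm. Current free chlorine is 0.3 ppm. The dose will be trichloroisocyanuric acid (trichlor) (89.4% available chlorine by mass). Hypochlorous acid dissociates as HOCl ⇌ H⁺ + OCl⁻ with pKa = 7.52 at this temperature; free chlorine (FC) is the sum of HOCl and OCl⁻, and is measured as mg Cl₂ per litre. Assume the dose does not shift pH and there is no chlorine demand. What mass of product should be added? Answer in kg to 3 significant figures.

Volume: 1230 m³ = 1,230,000 L.
[OCl⁻]/[HOCl] = 10^(pH − pKa) = 10^(7.8 − 7.52) = 1.905; fraction as HOCl = 1/(1 + 1.905) = 0.3442.
Free chlorine required for 1.54 ppm HOCl: 1.54 / 0.3442 = 4.474 ppm.
FC to add: 4.474 − 0.3 = 4.174 mg/L as Cl₂.
Cl₂ equivalent: 4.174 mg/L × 1,230,000 L = 5135 g.
Product at 89.4% available Cl: 5135 / 0.894 = 5743 g.

5.74 kg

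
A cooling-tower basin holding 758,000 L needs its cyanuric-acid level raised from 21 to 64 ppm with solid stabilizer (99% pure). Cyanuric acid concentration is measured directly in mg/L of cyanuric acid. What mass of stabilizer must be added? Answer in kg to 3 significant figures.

32.9 kg

CYA to add: (64 − 21) = 43 mg/L × 758,000 L = 32,590 g cyanuric acid.
At 99% purity: 32,590 / 0.99 = 32,920 g product.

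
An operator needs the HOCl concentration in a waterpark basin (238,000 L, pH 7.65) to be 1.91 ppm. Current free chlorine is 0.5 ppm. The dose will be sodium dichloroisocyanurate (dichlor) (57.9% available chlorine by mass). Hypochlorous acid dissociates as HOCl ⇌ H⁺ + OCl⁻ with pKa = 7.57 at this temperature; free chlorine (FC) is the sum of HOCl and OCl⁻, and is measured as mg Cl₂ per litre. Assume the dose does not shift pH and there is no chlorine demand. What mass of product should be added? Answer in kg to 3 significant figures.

[OCl⁻]/[HOCl] = 10^(pH − pKa) = 10^(7.65 − 7.57) = 1.202; fraction as HOCl = 1/(1 + 1.202) = 0.4541.
Free chlorine required for 1.91 ppm HOCl: 1.91 / 0.4541 = 4.206 ppm.
FC to add: 4.206 − 0.5 = 3.706 mg/L as Cl₂.
Cl₂ equivalent: 3.706 mg/L × 238,000 L = 882.1 g.
Product at 57.9% available Cl: 882.1 / 0.579 = 1523 g.

1.52 kg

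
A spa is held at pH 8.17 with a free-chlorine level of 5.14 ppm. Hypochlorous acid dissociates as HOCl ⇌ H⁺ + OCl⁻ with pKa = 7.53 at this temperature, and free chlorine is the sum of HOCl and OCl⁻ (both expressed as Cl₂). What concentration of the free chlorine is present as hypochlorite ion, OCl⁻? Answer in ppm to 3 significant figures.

[OCl⁻]/[HOCl] = 10^(pH − pKa) = 10^(8.17 − 7.53) = 10^0.64 = 4.365.
Fraction as HOCl = 1 / (1 + 4.365) = 0.1864.
OCl⁻ = (1 − 0.1864) × 5.14 ppm = 4.182 ppm.

4.18 ppm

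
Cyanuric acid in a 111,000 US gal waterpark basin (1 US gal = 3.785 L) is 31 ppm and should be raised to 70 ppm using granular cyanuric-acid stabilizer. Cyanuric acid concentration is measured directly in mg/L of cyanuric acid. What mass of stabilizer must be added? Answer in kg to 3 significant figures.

16.4 kg

Volume: 111,000 US gal × 3.785 L/gal = 420,135 L.
CYA to add: (70 − 31) = 39 mg/L × 420,135 L = 16,390 g cyanuric acid.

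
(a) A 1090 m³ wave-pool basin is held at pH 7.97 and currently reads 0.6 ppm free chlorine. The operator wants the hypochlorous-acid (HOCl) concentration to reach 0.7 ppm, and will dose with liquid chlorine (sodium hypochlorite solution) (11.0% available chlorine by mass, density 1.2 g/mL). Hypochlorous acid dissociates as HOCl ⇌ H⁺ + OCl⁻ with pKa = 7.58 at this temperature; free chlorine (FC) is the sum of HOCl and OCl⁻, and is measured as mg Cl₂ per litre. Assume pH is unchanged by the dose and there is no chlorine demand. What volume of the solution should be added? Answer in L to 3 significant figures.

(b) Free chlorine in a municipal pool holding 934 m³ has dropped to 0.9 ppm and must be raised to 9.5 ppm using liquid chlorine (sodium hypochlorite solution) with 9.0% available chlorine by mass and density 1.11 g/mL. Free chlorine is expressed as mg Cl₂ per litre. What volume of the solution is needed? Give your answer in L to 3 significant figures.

(a) 15.0 L; (b) 80.4 L

(a) Volume: 1090 m³ = 1,090,000 L.
(a) [OCl⁻]/[HOCl] = 10^(pH − pKa) = 10^(7.97 − 7.58) = 2.455; fraction as HOCl = 1/(1 + 2.455) = 0.2895.
(a) Free chlorine required for 0.7 ppm HOCl: 0.7 / 0.2895 = 2.418 ppm.
(a) FC to add: 2.418 − 0.6 = 1.818 mg/L as Cl₂.
(a) Cl₂ equivalent: 1.818 mg/L × 1,090,000 L = 1982 g.
(a) Product at 11.0% available Cl: 1982 / 0.11 = 18,020 g.
(a) Volume: 18,020 g ÷ 1.2 g/mL = 15,010 mL.

(b) Volume: 934 m³ = 934,000 L.
(b) Chlorine deficit: 9.5 − 0.9 = 8.6 ppm = 8.6 mg/L as Cl₂.
(b) Cl₂ equivalent needed: 8.6 mg/L × 934,000 L = 8,032,000 mg = 8032 g.
(b) Product at 9.0% available chlorine: 8032 / 0.09 = 89,250 g.
(b) Volume at density 1.11 g/mL: 89,250 g ÷ 1.11 g/mL = 80,400 mL.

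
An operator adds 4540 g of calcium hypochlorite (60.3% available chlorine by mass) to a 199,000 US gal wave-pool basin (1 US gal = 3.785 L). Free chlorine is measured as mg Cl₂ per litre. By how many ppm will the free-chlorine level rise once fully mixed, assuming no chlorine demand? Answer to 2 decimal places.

3.63 ppm

Volume: 199,000 US gal × 3.785 L/gal = 753,215 L.
Available chlorine delivered: 4540 g × 0.603 = 2738 g as Cl₂.
Concentration rise: 2738 g / 753,215 L = 3.635 mg/L = 3.63 ppm.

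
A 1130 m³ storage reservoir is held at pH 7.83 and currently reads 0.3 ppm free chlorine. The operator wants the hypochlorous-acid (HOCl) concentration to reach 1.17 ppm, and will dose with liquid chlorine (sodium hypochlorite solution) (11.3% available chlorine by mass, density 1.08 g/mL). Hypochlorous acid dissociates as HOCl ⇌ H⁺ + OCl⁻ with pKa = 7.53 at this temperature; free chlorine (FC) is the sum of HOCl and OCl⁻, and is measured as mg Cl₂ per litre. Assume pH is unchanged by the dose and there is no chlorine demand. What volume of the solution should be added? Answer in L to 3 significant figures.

Volume: 1130 m³ = 1,130,000 L.
[OCl⁻]/[HOCl] = 10^(pH − pKa) = 10^(7.83 − 7.53) = 1.995; fraction as HOCl = 1/(1 + 1.995) = 0.3339.
Free chlorine required for 1.17 ppm HOCl: 1.17 / 0.3339 = 3.504 ppm.
FC to add: 3.504 − 0.3 = 3.204 mg/L as Cl₂.
Cl₂ equivalent: 3.204 mg/L × 1,130,000 L = 3621 g.
Product at 11.3% available Cl: 3621 / 0.113 = 32,040 g.
Volume: 32,040 g ÷ 1.08 g/mL = 29,670 mL.

29.7 L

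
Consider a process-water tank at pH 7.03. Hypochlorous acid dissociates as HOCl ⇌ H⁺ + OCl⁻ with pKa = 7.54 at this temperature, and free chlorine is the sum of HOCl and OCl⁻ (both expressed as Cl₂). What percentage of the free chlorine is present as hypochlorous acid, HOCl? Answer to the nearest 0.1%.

[OCl⁻]/[HOCl] = 10^(pH − pKa) = 10^(7.03 − 7.54) = 10^-0.51 = 0.309.
Fraction as HOCl = 1 / (1 + 0.309) = 0.7639.

76.4%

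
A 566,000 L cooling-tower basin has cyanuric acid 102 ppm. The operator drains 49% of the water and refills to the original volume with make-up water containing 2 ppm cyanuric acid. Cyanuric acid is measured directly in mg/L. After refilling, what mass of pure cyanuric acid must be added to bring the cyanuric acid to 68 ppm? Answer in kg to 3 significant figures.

8.49 kg

After draining 49% and refilling: 102 × 0.51 + 2 × 0.49 = 53 ppm.
Deficit to target: 68 − 53 = 15 mg/L.
Mass: 15 mg/L × 566,000 L = 8490 g cyanuric acid.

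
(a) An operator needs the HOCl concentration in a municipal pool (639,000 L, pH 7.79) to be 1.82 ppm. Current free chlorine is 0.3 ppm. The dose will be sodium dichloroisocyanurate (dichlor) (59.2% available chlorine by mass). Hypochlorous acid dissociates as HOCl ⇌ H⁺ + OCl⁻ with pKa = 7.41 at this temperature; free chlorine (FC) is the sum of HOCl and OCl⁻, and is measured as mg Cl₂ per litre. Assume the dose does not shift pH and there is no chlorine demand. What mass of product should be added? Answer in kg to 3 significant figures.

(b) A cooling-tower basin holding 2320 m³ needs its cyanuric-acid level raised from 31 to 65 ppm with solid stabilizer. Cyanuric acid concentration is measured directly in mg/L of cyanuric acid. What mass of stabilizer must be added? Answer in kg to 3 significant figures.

(a) [OCl⁻]/[HOCl] = 10^(pH − pKa) = 10^(7.79 − 7.41) = 2.399; fraction as HOCl = 1/(1 + 2.399) = 0.2942.
(a) Free chlorine required for 1.82 ppm HOCl: 1.82 / 0.2942 = 6.186 ppm.
(a) FC to add: 6.186 − 0.3 = 5.886 mg/L as Cl₂.
(a) Cl₂ equivalent: 5.886 mg/L × 639,000 L = 3761 g.
(a) Product at 59.2% available Cl: 3761 / 0.592 = 6353 g.

(b) Volume: 2320 m³ = 2,320,000 L.
(b) CYA to add: (65 − 31) = 34 mg/L × 2,320,000 L = 78,880 g cyanuric acid.

(a) 6.35 kg; (b) 78.9 kg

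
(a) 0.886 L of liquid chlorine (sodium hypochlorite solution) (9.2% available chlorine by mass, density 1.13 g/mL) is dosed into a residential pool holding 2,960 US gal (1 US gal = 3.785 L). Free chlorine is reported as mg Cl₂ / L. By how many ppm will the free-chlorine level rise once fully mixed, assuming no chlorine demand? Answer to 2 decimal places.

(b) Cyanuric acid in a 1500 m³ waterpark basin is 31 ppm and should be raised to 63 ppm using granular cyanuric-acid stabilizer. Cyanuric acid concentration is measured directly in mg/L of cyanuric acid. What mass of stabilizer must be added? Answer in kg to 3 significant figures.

(a) 8.22 ppm; (b) 48.0 kg

(a) Volume: 2,960 US gal × 3.785 L/gal = 11,204 L.
(a) Mass of solution: 0.886 L × 1000 mL/L × 1.13 g/mL = 1001 g.
(a) Available chlorine delivered: 1001 g × 0.092 = 92.11 g as Cl₂.
(a) Concentration rise: 92.11 g / 11,204 L = 8.221 mg/L = 8.22 ppm.

(b) Volume: 1500 m³ = 1,500,000 L.
(b) CYA to add: (63 − 31) = 32 mg/L × 1,500,000 L = 48,000 g cyanuric acid.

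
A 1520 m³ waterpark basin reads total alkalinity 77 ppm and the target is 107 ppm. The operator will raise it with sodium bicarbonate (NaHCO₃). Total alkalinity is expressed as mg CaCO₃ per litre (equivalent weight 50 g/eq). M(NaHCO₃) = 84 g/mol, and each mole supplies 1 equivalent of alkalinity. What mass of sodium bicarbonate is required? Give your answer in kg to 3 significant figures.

Volume: 1520 m³ = 1,520,000 L.
Alkalinity to add: (107 − 77) = 30 mg/L as CaCO₃ × 1,520,000 L = 45,600 g as CaCO₃.
Equivalents: 45,600 g ÷ 50 g/eq = 912 eq.
NaHCO₃ supplies 1 eq per mole → 912 mol.
Mass: 912 mol × 84 g/mol = 76,610 g.

76.6 kg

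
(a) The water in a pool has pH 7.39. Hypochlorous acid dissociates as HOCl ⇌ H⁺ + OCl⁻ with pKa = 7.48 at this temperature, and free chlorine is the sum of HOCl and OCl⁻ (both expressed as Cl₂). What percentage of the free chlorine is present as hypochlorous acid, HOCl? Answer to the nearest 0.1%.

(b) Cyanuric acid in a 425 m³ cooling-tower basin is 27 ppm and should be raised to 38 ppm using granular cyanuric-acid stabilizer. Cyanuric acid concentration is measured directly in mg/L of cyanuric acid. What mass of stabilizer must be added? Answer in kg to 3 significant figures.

(a) 55.2%; (b) 4.67 kg

(a) [OCl⁻]/[HOCl] = 10^(pH − pKa) = 10^(7.39 − 7.48) = 10^-0.09 = 0.8128.
(a) Fraction as HOCl = 1 / (1 + 0.8128) = 0.5516.

(b) Volume: 425 m³ = 425,000 L.
(b) CYA to add: (38 − 27) = 11 mg/L × 425,000 L = 4675 g cyanuric acid.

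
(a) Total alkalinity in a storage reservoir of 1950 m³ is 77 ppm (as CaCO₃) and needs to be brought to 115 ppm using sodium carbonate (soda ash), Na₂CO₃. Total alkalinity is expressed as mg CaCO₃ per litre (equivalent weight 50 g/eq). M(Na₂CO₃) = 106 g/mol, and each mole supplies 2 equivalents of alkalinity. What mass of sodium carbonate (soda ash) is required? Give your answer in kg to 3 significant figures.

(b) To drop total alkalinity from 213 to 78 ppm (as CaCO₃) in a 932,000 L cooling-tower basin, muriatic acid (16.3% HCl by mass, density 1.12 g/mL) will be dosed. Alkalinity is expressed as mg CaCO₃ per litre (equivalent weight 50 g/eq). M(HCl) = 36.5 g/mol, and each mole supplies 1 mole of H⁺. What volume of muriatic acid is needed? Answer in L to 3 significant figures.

(a) Volume: 1950 m³ = 1,950,000 L.
(a) Alkalinity to add: (115 − 77) = 38 mg/L as CaCO₃ × 1,950,000 L = 74,100 g as CaCO₃.
(a) Equivalents: 74,100 g ÷ 50 g/eq = 1482 eq.
(a) Each mole of Na₂CO₃ supplies 2 eq, so 1482 / 2 = 741 mol.
(a) Mass: 741 mol × 106 g/mol = 78,550 g.

(b) Alkalinity to neutralize: (213 − 78) = 135 mg/L as CaCO₃ × 932,000 L = 125,800 g as CaCO₃.
(b) Equivalents of H⁺ required: 125,800 ÷ 50 g/eq = 2516 eq = 2516 mol HCl.
(b) Mass of HCl: 2516 × 36.5 = 91,850 g.
(b) Mass of 16.3% solution: 91,850 / 0.163 = 563,500 g.
(b) Volume: 563,500 g ÷ 1.12 g/mL = 503,100 mL.

(a) 78.5 kg; (b) 503 L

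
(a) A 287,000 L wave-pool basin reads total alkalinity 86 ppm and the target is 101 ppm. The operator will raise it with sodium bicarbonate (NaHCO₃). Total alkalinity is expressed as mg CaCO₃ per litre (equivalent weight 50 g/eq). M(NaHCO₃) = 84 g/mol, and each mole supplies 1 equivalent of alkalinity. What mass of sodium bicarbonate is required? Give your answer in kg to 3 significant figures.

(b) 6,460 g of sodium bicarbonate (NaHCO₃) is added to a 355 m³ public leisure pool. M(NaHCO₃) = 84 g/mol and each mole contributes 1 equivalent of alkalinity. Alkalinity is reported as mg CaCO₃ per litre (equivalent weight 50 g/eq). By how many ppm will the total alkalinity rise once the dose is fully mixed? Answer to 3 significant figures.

(a) Alkalinity to add: (101 − 86) = 15 mg/L as CaCO₃ × 287,000 L = 4305 g as CaCO₃.
(a) Equivalents: 4305 g ÷ 50 g/eq = 86.1 eq.
(a) NaHCO₃ supplies 1 eq per mole → 86.1 mol.
(a) Mass: 86.1 mol × 84 g/mol = 7232 g.

(b) Volume: 355 m³ = 355,000 L.
(b) Moles of NaHCO₃: 6,460 g ÷ 84 g/mol = 76.9 mol → 76.9 eq of alkalinity.
(b) As CaCO₃: 76.9 eq × 50 g/eq = 3845 g.
(b) Rise: 3845 g / 355,000 L × 1000 = 10.83 mg/L.

(a) 7.23 kg; (b) 10.8 ppm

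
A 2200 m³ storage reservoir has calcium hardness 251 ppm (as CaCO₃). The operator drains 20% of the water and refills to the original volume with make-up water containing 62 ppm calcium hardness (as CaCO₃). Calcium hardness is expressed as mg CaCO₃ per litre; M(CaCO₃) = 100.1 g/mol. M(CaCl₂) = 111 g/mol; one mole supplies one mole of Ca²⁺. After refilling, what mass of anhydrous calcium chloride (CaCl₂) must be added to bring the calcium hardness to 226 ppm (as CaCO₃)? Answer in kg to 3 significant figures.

31.2 kg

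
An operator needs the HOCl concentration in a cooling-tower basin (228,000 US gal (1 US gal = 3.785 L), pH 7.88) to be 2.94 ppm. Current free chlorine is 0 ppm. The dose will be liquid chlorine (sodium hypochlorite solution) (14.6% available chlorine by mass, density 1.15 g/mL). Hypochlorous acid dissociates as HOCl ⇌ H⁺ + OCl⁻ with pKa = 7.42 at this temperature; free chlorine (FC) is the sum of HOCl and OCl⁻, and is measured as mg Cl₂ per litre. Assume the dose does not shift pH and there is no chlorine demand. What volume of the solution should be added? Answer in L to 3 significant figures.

Volume: 228,000 US gal × 3.785 L/gal = 862,980 L.
[OCl⁻]/[HOCl] = 10^(pH − pKa) = 10^(7.88 − 7.42) = 2.884; fraction as HOCl = 1/(1 + 2.884) = 0.2575.
Free chlorine required for 2.94 ppm HOCl: 2.94 / 0.2575 = 11.42 ppm.
FC to add: 11.42 − 0 = 11.42 mg/L as Cl₂.
Cl₂ equivalent: 11.42 mg/L × 862,980 L = 9854 g.
Product at 14.6% available Cl: 9854 / 0.146 = 67,500 g.
Volume: 67,500 g ÷ 1.15 g/mL = 58,690 mL.

58.7 L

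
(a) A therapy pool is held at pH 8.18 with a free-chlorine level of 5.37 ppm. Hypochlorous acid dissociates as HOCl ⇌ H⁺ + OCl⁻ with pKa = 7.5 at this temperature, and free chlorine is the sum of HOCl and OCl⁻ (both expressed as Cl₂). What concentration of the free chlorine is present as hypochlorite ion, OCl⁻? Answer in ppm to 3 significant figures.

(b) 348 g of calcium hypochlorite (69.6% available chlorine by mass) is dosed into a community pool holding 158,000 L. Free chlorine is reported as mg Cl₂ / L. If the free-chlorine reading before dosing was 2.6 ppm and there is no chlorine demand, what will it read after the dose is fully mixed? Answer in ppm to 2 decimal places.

(a) [OCl⁻]/[HOCl] = 10^(pH − pKa) = 10^(8.18 − 7.5) = 10^0.68 = 4.786.
(a) Fraction as HOCl = 1 / (1 + 4.786) = 0.1728.
(a) OCl⁻ = (1 − 0.1728) × 5.37 ppm = 4.442 ppm.

(b) Available chlorine delivered: 348 g × 0.696 = 242.2 g as Cl₂.
(b) Concentration rise: 242.2 g / 158,000 L = 1.533 mg/L = 1.53 ppm.
(b) Final FC: 2.6 + 1.53 = 4.13 ppm.

(a) 4.44 ppm; (b) 4.13 ppm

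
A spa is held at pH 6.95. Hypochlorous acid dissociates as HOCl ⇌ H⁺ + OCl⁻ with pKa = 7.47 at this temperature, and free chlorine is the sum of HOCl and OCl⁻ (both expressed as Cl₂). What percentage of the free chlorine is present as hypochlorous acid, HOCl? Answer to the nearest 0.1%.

76.8%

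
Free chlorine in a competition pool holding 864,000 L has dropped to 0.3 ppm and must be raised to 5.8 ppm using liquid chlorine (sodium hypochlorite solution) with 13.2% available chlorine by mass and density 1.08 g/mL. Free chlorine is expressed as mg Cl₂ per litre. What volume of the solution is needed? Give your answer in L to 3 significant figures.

Chlorine deficit: 5.8 − 0.3 = 5.5 ppm = 5.5 mg/L as Cl₂.
Cl₂ equivalent needed: 5.5 mg/L × 864,000 L = 4,752,000 mg = 4752 g.
Product at 13.2% available chlorine: 4752 / 0.132 = 36,000 g.
Volume at density 1.08 g/mL: 36,000 g ÷ 1.08 g/mL = 33,330 mL.

33.3 L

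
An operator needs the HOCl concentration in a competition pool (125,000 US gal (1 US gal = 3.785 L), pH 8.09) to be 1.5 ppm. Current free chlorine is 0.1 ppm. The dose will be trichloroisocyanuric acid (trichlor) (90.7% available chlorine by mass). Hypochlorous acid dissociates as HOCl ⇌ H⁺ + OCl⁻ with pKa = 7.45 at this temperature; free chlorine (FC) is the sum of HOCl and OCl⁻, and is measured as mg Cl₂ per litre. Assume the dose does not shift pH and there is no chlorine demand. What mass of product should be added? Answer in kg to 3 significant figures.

4.15 kg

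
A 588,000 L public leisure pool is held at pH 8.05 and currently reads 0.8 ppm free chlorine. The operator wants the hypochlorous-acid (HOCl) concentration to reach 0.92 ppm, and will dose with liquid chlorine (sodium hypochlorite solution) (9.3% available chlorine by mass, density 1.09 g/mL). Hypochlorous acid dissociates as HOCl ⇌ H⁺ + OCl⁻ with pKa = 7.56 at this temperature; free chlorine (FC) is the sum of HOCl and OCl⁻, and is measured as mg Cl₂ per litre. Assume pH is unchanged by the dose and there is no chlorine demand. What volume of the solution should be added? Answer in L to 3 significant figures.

17.2 L

[OCl⁻]/[HOCl] = 10^(pH − pKa) = 10^(8.05 − 7.56) = 3.09; fraction as HOCl = 1/(1 + 3.09) = 0.2445.
Free chlorine required for 0.92 ppm HOCl: 0.92 / 0.2445 = 3.763 ppm.
FC to add: 3.763 − 0.8 = 2.963 mg/L as Cl₂.
Cl₂ equivalent: 2.963 mg/L × 588,000 L = 1742 g.
Product at 9.3% available Cl: 1742 / 0.093 = 18,730 g.
Volume: 18,730 g ÷ 1.09 g/mL = 17,190 mL.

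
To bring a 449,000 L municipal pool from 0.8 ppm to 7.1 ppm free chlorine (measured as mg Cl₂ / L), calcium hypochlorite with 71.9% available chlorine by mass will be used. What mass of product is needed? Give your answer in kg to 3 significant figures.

Chlorine deficit: 7.1 − 0.8 = 6.3 ppm = 6.3 mg/L as Cl₂.
Cl₂ equivalent needed: 6.3 mg/L × 449,000 L = 2,829,000 mg = 2829 g.
Product at 71.9% available chlorine: 2829 / 0.719 = 3934 g.

3.93 kg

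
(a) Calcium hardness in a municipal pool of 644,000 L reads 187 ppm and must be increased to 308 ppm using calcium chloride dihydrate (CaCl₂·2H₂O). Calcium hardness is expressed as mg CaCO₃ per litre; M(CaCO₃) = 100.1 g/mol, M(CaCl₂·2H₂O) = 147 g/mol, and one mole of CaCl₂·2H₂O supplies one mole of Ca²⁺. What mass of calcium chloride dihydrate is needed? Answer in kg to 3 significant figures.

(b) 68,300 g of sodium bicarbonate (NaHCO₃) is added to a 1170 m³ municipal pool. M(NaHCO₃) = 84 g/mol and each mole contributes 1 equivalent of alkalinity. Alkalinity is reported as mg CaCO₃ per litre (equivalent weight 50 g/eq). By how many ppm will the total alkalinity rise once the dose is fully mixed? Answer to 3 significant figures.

(a) 114 kg; (b) 34.7 ppm

(a) Hardness to add: (308 − 187) = 121 mg/L as CaCO₃ × 644,000 L = 77,920 g as CaCO₃.
(a) Moles of Ca²⁺ (1 mol Ca²⁺ ≡ 1 mol CaCO₃): 77,920 / 100.1 g/mol = 778.5 mol.
(a) Mass of CaCl₂·2H₂O: 778.5 × 147 = 114,400 g.

(b) Volume: 1170 m³ = 1,170,000 L.
(b) Moles of NaHCO₃: 68,300 g ÷ 84 g/mol = 813.1 mol → 813.1 eq of alkalinity.
(b) As CaCO₃: 813.1 eq × 50 g/eq = 40,650 g.
(b) Rise: 40,650 g / 1,170,000 L × 1000 = 34.75 mg/L.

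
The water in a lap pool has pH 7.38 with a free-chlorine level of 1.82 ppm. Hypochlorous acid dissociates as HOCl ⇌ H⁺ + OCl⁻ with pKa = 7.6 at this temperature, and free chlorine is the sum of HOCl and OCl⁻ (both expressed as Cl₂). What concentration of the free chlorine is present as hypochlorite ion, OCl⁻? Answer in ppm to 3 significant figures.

0.684 ppm

[OCl⁻]/[HOCl] = 10^(pH − pKa) = 10^(7.38 − 7.6) = 10^-0.22 = 0.6026.
Fraction as HOCl = 1 / (1 + 0.6026) = 0.624.
OCl⁻ = (1 − 0.624) × 1.82 ppm = 0.6843 ppm.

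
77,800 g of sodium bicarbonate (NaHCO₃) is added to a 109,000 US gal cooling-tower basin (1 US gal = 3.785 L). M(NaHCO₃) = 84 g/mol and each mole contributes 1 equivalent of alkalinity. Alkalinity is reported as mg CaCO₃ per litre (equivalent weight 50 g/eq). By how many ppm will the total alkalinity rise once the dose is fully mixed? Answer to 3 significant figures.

Volume: 109,000 US gal × 3.785 L/gal = 412,565 L.
Moles of NaHCO₃: 77,800 g ÷ 84 g/mol = 926.2 mol → 926.2 eq of alkalinity.
As CaCO₃: 926.2 eq × 50 g/eq = 46,310 g.
Rise: 46,310 g / 412,565 L × 1000 = 112.2 mg/L.

112 ppm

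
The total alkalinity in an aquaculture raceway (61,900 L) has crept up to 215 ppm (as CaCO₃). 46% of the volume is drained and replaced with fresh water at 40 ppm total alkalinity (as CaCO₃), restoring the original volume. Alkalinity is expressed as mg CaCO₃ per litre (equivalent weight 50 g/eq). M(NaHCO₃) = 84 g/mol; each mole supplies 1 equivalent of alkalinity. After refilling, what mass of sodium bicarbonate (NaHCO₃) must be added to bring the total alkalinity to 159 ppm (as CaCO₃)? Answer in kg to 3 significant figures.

After draining 46% and refilling: 215 × 0.54 + 40 × 0.46 = 134.5 ppm.
Deficit to target: 159 − 134.5 = 24.5 mg/L.
As CaCO₃: 24.5 mg/L × 61,900 L = 1517 g; ÷ 50 g/eq ÷ 1 = 30.33 mol NaHCO₃.
Mass: 30.33 × 84 = 2548 g.

2.55 kg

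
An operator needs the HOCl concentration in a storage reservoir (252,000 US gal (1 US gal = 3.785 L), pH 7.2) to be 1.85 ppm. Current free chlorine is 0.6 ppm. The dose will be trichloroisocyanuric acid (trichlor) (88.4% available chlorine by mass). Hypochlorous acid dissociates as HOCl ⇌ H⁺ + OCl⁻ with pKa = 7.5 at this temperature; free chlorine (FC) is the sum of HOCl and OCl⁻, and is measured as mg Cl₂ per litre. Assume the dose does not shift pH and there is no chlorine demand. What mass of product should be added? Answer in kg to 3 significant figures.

2.35 kg

Volume: 252,000 US gal × 3.785 L/gal = 953,820 L.
[OCl⁻]/[HOCl] = 10^(pH − pKa) = 10^(7.2 − 7.5) = 0.5012; fraction as HOCl = 1/(1 + 0.5012) = 0.6661.
Free chlorine required for 1.85 ppm HOCl: 1.85 / 0.6661 = 2.777 ppm.
FC to add: 2.777 − 0.6 = 2.177 mg/L as Cl₂.
Cl₂ equivalent: 2.177 mg/L × 953,820 L = 2077 g.
Product at 88.4% available Cl: 2077 / 0.884 = 2349 g.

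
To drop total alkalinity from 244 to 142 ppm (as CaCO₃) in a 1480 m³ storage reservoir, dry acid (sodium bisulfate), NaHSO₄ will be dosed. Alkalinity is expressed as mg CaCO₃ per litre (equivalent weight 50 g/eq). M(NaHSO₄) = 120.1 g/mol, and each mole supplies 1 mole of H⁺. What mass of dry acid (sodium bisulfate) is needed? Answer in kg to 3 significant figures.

Volume: 1480 m³ = 1,480,000 L.
Alkalinity to neutralize: (244 − 142) = 102 mg/L as CaCO₃ × 1,480,000 L = 151,000 g as CaCO₃.
Equivalents of H⁺ required: 151,000 ÷ 50 g/eq = 3019 eq = 3019 mol NaHSO₄.
Mass of NaHSO₄: 3019 × 120.1 = 362,600 g.

363 kg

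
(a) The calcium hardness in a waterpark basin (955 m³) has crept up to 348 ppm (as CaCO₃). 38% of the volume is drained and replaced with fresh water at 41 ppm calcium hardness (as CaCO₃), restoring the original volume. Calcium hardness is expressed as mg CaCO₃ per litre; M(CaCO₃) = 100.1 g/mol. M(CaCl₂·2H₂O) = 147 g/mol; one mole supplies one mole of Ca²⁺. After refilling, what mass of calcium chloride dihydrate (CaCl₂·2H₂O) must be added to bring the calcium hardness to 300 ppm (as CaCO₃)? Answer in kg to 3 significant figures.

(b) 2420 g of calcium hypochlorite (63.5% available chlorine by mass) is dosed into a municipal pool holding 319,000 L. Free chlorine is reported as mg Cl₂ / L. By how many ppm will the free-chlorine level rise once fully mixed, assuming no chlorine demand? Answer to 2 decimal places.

(a) Volume: 955 m³ = 955,000 L.
(a) After draining 38% and refilling: 348 × 0.62 + 41 × 0.38 = 231.34 ppm.
(a) Deficit to target: 300 − 231.34 = 68.66 mg/L.
(a) As CaCO₃: 68.66 mg/L × 955,000 L = 65,570 g; ÷ 100.1 = 655 mol Ca²⁺.
(a) Mass: 655 × 147 = 96,290 g.

(b) Available chlorine delivered: 2420 g × 0.635 = 1537 g as Cl₂.
(b) Concentration rise: 1537 g / 319,000 L = 4.817 mg/L = 4.82 ppm.

(a) 96.3 kg; (b) 4.82 ppm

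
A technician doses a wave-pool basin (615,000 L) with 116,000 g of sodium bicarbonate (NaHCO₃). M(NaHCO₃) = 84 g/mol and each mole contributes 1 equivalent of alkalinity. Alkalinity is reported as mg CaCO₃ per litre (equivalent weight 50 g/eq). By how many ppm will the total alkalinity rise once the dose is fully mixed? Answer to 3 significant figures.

112 ppm

Moles of NaHCO₃: 116,000 g ÷ 84 g/mol = 1381 mol → 1381 eq of alkalinity.
As CaCO₃: 1381 eq × 50 g/eq = 69,050 g.
Rise: 69,050 g / 615,000 L × 1000 = 112.3 mg/L.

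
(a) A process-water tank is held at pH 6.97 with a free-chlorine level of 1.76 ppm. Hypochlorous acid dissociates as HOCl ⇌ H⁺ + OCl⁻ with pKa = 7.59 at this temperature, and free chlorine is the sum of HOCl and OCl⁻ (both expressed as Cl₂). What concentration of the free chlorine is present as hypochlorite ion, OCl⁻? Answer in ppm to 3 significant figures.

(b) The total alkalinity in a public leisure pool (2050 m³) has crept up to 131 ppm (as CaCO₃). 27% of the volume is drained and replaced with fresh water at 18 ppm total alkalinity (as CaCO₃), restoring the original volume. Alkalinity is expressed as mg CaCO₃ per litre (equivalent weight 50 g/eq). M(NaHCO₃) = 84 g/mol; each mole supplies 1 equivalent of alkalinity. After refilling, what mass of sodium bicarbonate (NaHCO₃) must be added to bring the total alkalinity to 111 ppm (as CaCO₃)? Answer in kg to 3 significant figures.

(a) 0.341 ppm; (b) 36.2 kg

(a) [OCl⁻]/[HOCl] = 10^(pH − pKa) = 10^(6.97 − 7.59) = 10^-0.62 = 0.2399.
(a) Fraction as HOCl = 1 / (1 + 0.2399) = 0.8065.
(a) OCl⁻ = (1 − 0.8065) × 1.76 ppm = 0.3405 ppm.

(b) Volume: 2050 m³ = 2,050,000 L.
(b) After draining 27% and refilling: 131 × 0.73 + 18 × 0.27 = 100.49 ppm.
(b) Deficit to target: 111 − 100.49 = 10.51 mg/L.
(b) As CaCO₃: 10.51 mg/L × 2,050,000 L = 21,550 g; ÷ 50 g/eq ÷ 1 = 430.9 mol NaHCO₃.
(b) Mass: 430.9 × 84 = 36,200 g.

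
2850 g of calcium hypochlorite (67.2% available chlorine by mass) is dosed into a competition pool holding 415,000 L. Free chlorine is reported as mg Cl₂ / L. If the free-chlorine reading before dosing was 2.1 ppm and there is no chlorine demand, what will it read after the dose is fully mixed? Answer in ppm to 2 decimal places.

Available chlorine delivered: 2850 g × 0.672 = 1915 g as Cl₂.
Concentration rise: 1915 g / 415,000 L = 4.615 mg/L = 4.61 ppm.
Final FC: 2.1 + 4.61 = 6.71 ppm.

6.71 ppm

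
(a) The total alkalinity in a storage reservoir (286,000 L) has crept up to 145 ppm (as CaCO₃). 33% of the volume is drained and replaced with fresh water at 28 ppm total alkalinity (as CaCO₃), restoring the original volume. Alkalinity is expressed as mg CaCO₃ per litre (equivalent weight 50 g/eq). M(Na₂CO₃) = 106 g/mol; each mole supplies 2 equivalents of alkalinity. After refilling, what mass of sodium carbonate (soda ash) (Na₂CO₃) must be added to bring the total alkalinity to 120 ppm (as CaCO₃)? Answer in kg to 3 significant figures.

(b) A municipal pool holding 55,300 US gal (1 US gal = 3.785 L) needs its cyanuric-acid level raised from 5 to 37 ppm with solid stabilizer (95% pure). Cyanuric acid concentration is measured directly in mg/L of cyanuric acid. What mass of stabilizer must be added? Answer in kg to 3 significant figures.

(a) 4.13 kg; (b) 7.05 kg

(a) After draining 33% and refilling: 145 × 0.67 + 28 × 0.33 = 106.39 ppm.
(a) Deficit to target: 120 − 106.39 = 13.61 mg/L.
(a) As CaCO₃: 13.61 mg/L × 286,000 L = 3892 g; ÷ 50 g/eq ÷ 2 = 38.92 mol Na₂CO₃.
(a) Mass: 38.92 × 106 = 4126 g.

(b) Volume: 55,300 US gal × 3.785 L/gal = 209,310 L.
(b) CYA to add: (37 − 5) = 32 mg/L × 209,310 L = 6698 g cyanuric acid.
(b) At 95% purity: 6698 / 0.95 = 7050 g product.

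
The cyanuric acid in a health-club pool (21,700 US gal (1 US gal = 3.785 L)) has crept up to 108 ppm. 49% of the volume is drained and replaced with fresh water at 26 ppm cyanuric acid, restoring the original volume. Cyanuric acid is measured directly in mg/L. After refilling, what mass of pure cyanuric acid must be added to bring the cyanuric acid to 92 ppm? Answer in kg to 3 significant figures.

Volume: 21,700 US gal × 3.785 L/gal = 82,134 L.
After draining 49% and refilling: 108 × 0.51 + 26 × 0.49 = 67.82 ppm.
Deficit to target: 92 − 67.82 = 24.18 mg/L.
Mass: 24.18 mg/L × 82,134 L = 1986 g cyanuric acid.

1.99 kg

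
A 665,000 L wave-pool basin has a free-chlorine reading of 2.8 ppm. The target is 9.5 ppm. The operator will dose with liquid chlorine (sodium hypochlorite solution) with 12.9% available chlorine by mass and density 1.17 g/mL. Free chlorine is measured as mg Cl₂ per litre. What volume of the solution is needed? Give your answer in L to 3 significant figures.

29.5 L

Chlorine deficit: 9.5 − 2.8 = 6.7 ppm = 6.7 mg/L as Cl₂.
Cl₂ equivalent needed: 6.7 mg/L × 665,000 L = 4,456,000 mg = 4456 g.
Product at 12.9% available chlorine: 4456 / 0.129 = 34,540 g.
Volume at density 1.17 g/mL: 34,540 g ÷ 1.17 g/mL = 29,520 mL.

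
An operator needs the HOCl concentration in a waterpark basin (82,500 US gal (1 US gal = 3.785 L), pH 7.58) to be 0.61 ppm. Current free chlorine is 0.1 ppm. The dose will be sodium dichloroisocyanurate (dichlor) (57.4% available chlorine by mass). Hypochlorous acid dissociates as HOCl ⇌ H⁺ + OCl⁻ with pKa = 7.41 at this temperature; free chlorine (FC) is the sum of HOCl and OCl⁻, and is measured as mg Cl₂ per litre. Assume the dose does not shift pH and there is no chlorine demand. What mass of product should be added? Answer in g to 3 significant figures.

Volume: 82,500 US gal × 3.785 L/gal = 312,262 L.
[OCl⁻]/[HOCl] = 10^(pH − pKa) = 10^(7.58 − 7.41) = 1.479; fraction as HOCl = 1/(1 + 1.479) = 0.4034.
Free chlorine required for 0.61 ppm HOCl: 0.61 / 0.4034 = 1.512 ppm.
FC to add: 1.512 − 0.1 = 1.412 mg/L as Cl₂.
Cl₂ equivalent: 1.412 mg/L × 312,262 L = 441 g.
Product at 57.4% available Cl: 441 / 0.574 = 768.3 g.

768 g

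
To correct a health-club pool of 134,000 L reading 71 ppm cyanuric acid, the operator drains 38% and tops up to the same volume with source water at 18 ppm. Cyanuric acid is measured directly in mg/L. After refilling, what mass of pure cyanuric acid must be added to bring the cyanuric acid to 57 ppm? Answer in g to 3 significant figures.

823 g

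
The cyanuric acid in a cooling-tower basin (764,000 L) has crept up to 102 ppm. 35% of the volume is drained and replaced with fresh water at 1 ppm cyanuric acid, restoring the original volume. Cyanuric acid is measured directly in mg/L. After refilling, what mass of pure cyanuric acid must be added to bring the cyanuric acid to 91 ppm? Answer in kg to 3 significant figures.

After draining 35% and refilling: 102 × 0.65 + 1 × 0.35 = 66.65 ppm.
Deficit to target: 91 − 66.65 = 24.35 mg/L.
Mass: 24.35 mg/L × 764,000 L = 18,600 g cyanuric acid.

18.6 kg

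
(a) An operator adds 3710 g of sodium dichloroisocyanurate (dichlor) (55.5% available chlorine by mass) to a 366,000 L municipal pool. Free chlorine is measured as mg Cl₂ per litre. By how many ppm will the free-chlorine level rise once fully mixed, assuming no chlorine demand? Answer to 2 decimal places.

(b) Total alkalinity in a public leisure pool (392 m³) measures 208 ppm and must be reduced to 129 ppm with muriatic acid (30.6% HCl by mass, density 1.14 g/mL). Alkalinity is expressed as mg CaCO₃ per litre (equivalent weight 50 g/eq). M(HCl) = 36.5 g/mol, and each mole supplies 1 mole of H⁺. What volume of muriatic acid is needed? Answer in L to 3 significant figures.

(a) 5.63 ppm; (b) 64.8 L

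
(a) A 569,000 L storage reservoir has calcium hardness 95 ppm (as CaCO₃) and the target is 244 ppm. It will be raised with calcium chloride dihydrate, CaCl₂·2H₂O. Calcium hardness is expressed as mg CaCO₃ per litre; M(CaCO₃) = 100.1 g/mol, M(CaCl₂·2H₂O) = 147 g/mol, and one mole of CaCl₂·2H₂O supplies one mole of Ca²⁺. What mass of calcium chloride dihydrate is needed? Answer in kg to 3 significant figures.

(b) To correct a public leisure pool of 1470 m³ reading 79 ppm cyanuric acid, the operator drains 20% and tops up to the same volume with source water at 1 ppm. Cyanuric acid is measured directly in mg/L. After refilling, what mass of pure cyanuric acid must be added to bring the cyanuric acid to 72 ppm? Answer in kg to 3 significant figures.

(a) 125 kg; (b) 12.6 kg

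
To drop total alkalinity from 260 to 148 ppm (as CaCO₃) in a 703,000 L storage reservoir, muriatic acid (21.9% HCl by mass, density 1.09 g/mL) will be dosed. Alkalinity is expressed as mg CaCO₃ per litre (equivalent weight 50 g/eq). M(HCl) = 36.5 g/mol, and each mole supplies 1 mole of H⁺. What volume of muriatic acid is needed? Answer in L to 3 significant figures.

241 L

Alkalinity to neutralize: (260 − 148) = 112 mg/L as CaCO₃ × 703,000 L = 78,740 g as CaCO₃.
Equivalents of H⁺ required: 78,740 ÷ 50 g/eq = 1575 eq = 1575 mol HCl.
Mass of HCl: 1575 × 36.5 = 57,480 g.
Mass of 21.9% solution: 57,480 / 0.219 = 262,500 g.
Volume: 262,500 g ÷ 1.09 g/mL = 240,800 mL.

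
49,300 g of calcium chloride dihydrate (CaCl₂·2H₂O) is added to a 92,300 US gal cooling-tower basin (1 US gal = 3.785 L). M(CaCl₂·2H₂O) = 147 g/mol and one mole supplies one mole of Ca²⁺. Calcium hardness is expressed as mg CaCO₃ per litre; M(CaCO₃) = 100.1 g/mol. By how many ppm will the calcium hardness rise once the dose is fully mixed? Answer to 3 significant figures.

Volume: 92,300 US gal × 3.785 L/gal = 349,356 L.
Moles of Ca²⁺: 49,300 g ÷ 147 g/mol = 335.4 mol.
As CaCO₃: 335.4 mol × 100.1 g/mol = 33,570 g.
Rise: 33,570 g / 349,356 L × 1000 = 96.09 mg/L.

96.1 ppm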